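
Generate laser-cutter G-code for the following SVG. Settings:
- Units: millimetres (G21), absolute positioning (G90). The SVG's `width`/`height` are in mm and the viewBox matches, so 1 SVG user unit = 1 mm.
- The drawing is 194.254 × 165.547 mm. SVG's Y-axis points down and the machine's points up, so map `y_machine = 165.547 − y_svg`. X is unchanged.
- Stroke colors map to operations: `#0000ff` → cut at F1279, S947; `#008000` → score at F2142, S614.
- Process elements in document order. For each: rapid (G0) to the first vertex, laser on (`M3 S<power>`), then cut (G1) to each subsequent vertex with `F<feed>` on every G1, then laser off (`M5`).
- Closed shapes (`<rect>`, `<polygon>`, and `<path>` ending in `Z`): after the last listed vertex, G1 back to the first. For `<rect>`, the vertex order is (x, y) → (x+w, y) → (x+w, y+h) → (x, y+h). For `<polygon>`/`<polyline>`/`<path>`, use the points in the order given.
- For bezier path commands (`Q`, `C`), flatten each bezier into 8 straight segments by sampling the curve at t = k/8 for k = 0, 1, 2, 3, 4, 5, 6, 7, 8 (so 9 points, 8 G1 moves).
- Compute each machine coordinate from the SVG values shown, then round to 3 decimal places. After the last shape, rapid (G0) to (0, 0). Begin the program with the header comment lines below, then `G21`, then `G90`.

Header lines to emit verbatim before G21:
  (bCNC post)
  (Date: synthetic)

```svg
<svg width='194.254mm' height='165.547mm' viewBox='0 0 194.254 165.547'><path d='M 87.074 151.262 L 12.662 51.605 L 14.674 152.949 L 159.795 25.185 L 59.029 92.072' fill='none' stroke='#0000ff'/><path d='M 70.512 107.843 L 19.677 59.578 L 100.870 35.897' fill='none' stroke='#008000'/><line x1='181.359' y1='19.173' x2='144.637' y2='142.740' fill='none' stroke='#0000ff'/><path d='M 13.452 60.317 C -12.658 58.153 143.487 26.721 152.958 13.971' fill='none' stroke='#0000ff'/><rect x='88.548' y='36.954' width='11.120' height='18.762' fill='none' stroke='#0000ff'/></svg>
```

(bCNC post)
(Date: synthetic)
G21
G90
G0 X87.074 Y14.285
M3 S947
G1 X12.662 Y113.942 F1279
G1 X14.674 Y12.598 F1279
G1 X159.795 Y140.362 F1279
G1 X59.029 Y73.475 F1279
M5
G0 X70.512 Y57.704
M3 S614
G1 X19.677 Y105.969 F2142
G1 X100.870 Y129.650 F2142
M5
G0 X181.359 Y146.374
M3 S947
G1 X144.637 Y22.807 F1279
M5
G0 X13.452 Y105.230
M3 S947
G1 X11.562 Y107.320 F1279
G1 X22.903 Y111.592 F1279
G1 X43.621 Y117.483 F1279
G1 X69.862 Y124.433 F1279
G1 X97.771 Y131.879 F1279
G1 X123.493 Y139.260 F1279
G1 X143.173 Y146.013 F1279
G1 X152.958 Y151.576 F1279
M5
G0 X88.548 Y128.593
M3 S947
G1 X99.668 Y128.593 F1279
G1 X99.668 Y109.831 F1279
G1 X88.548 Y109.831 F1279
G1 X88.548 Y128.593 F1279
M5
G0 X0.000 Y0.000

Since the viewBox matches the mm dimensions, user units are millimetres directly. The only transform is the Y-flip y_m = 165.547 − y_svg.

Shape 1 is a open polyline drawn with `<path>`. Its stroke #0000ff means cut at S947, F1279. After flipping Y the toolpath is (87.074,14.285) → (12.662,113.942) → (14.674,12.598) → (159.795,140.362) → (59.029,73.475).

Shape 2 is a open polyline drawn with `<path>`. Its stroke #008000 means score at S614, F2142. After flipping Y the toolpath is (70.512,57.704) → (19.677,105.969) → (100.870,129.650).

Shape 3 is a line segment drawn with `<line>`. Its stroke #0000ff means cut at S947, F1279. After flipping Y the toolpath is (181.359,146.374) → (144.637,22.807).

Shape 4 is a cubic bezier drawn with `<path>`. Its stroke #0000ff means cut at S947, F1279. After flipping Y the toolpath is (13.452,105.230) → (11.562,107.320) → (22.903,111.592) → (43.621,117.483) → (69.862,124.433) → (97.771,131.879) → (123.493,139.260) → (143.173,146.013) → (152.958,151.576).

Shape 5 is a rectangle drawn with `<rect>`. Its stroke #0000ff means cut at S947, F1279. After flipping Y the toolpath is (88.548,128.593) → (99.668,128.593) → (99.668,109.831) → (88.548,109.831) → (88.548,128.593), returning to the start.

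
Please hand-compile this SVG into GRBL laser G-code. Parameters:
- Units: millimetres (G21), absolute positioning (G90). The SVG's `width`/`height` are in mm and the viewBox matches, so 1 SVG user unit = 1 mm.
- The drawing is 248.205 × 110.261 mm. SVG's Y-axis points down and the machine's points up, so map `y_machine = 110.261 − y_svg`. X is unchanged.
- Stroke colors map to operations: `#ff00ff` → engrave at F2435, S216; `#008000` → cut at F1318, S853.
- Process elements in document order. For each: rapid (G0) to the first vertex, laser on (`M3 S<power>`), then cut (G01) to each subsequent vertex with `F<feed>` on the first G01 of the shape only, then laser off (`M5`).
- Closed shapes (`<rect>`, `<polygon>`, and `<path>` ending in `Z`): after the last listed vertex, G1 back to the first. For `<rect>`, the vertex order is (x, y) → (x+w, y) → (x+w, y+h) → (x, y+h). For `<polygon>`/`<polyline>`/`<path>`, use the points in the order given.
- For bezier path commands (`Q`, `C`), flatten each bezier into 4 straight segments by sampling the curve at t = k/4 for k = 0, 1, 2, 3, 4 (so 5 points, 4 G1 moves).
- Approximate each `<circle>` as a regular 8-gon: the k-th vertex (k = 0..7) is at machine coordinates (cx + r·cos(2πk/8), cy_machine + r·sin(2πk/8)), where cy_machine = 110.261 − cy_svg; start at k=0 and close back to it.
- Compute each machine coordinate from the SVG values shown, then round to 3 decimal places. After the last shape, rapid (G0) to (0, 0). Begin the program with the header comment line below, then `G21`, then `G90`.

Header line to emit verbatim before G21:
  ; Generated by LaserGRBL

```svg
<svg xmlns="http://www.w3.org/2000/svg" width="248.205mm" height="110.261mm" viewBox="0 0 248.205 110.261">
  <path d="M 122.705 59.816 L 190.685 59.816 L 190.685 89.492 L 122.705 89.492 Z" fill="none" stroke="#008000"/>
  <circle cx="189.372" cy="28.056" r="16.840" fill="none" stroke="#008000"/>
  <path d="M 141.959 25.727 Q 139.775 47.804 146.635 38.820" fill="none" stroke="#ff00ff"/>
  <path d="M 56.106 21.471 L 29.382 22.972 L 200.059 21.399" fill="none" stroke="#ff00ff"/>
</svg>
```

viewBox `0 0 248.205 110.261` with mm width/height → 1 unit = 1 mm. Flip: y_m = 110.261 − y_svg.

**Shape 1** — `<path>` rectangle, stroke `#008000` → cut (S853, F1318). Machine vertices: (122.705,50.445) → (190.685,50.445) → (190.685,20.769) → (122.705,20.769) → (122.705,50.445). Closed: final G1 returns to the first vertex.

**Shape 2** — `<circle>` circle, stroke `#008000` → cut (S853, F1318). Machine vertices: (206.212,82.205) → (201.280,94.113) → (189.372,99.045) → (177.464,94.113) → (172.532,82.205) → (177.464,70.297) → (189.372,65.365) → (201.280,70.297) → (206.212,82.205). Closed: final G1 returns to the first vertex.

**Shape 3** — `<path>` quadratic bezier, stroke `#ff00ff` → engrave (S216, F2435). Control points (SVG): P0=(141.959,25.727), P1=(139.775,47.804), P2=(146.635,38.820); sampled at t=k/4. Machine vertices: (141.959,84.534) → (141.432,75.437) → (142.036,70.222) → (143.770,68.890) → (146.635,71.441). Open path.

**Shape 4** — `<path>` open polyline, stroke `#ff00ff` → engrave (S216, F2435). Machine vertices: (56.106,88.790) → (29.382,87.289) → (200.059,88.862). Open path.

; Generated by LaserGRBL
G21
G90
G0 X122.705 Y50.445
M3 S853
G01 X190.685 Y50.445 F1318
G01 X190.685 Y20.769
G01 X122.705 Y20.769
G01 X122.705 Y50.445
M5
G0 X206.212 Y82.205
M3 S853
G01 X201.280 Y94.113 F1318
G01 X189.372 Y99.045
G01 X177.464 Y94.113
G01 X172.532 Y82.205
G01 X177.464 Y70.297
G01 X189.372 Y65.365
G01 X201.280 Y70.297
G01 X206.212 Y82.205
M5
G0 X141.959 Y84.534
M3 S216
G01 X141.432 Y75.437 F2435
G01 X142.036 Y70.222
G01 X143.770 Y68.890
G01 X146.635 Y71.441
M5
G0 X56.106 Y88.790
M3 S216
G01 X29.382 Y87.289 F2435
G01 X200.059 Y88.862
M5
G0 X0.000 Y0.000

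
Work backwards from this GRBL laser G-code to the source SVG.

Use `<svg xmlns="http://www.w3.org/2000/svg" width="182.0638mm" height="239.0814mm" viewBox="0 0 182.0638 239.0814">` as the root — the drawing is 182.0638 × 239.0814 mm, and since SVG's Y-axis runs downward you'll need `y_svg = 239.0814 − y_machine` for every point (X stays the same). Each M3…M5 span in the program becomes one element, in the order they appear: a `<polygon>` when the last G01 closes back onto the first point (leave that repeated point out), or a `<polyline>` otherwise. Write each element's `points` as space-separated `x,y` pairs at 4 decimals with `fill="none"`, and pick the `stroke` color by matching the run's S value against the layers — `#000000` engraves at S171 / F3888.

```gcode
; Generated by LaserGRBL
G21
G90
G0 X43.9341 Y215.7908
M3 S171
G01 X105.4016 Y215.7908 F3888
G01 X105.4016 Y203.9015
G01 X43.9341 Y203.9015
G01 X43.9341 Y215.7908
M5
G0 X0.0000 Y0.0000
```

Machine Y-up, SVG Y-down with viewBox height 239.0814, so y_svg = 239.0814 − y_machine; X carries over. Every run uses S171, so all elements get stroke `#000000` (engrave).

Run 1: The run returns to its start, so emit a `<polygon>` with points (Y-flipped): 43.9341,23.2906 105.4016,23.2906 105.4016,35.1799 43.9341,35.1799.

<svg xmlns="http://www.w3.org/2000/svg" width="182.0638mm" height="239.0814mm" viewBox="0 0 182.0638 239.0814">
  <polygon points="43.9341,23.2906 105.4016,23.2906 105.4016,35.1799 43.9341,35.1799" fill="none" stroke="#000000"/>
</svg>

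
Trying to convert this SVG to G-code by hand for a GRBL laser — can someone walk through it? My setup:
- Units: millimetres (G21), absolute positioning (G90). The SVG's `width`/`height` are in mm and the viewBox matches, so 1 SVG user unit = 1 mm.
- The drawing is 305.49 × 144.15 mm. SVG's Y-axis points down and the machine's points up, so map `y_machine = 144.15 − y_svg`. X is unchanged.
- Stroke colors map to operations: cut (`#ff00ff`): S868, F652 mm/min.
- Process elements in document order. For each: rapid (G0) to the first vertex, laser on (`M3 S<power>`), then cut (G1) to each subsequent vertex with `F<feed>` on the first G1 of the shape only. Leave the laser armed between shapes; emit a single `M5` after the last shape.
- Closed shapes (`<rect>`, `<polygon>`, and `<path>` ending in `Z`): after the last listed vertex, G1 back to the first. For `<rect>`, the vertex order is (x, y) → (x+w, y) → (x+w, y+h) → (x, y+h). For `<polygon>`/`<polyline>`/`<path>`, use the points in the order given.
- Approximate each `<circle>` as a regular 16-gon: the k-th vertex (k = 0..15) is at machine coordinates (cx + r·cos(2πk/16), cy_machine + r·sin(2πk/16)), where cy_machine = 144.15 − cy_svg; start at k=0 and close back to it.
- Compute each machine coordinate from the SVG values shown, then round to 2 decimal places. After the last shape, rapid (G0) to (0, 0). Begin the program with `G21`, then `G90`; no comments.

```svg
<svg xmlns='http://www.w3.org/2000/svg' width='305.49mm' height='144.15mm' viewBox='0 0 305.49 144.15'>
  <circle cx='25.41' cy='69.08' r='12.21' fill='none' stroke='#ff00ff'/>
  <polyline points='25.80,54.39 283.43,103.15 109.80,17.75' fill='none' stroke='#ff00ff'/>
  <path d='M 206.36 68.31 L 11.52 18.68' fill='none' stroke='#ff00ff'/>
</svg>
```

G21
G90
G0 X37.62 Y75.07
M3 S868
G1 X36.69 Y79.74 F652
G1 X34.04 Y83.70
G1 X30.08 Y86.35
G1 X25.41 Y87.28
G1 X20.74 Y86.35
G1 X16.78 Y83.70
G1 X14.13 Y79.74
G1 X13.20 Y75.07
G1 X14.13 Y70.40
G1 X16.78 Y66.44
G1 X20.74 Y63.79
G1 X25.41 Y62.86
G1 X30.08 Y63.79
G1 X34.04 Y66.44
G1 X36.69 Y70.40
G1 X37.62 Y75.07
G0 X25.80 Y89.76
M3 S868
G1 X283.43 Y41.00 F652
G1 X109.80 Y126.40
G0 X206.36 Y75.84
M3 S868
G1 X11.52 Y125.47 F652
M5
G0 X0.00 Y0.00

viewBox `0 0 305.49 144.15` with mm width/height → 1 unit = 1 mm. Flip: y_m = 144.15 − y_svg.

**Shape 1** — `<circle>` circle, stroke `#ff00ff` → cut (S868, F652). Machine vertices: (37.62,75.07) → (36.69,79.74) → (34.04,83.70) → (30.08,86.35) → (25.41,87.28) → (20.74,86.35) → (16.78,83.70) → (14.13,79.74) → (13.20,75.07) → (14.13,70.40) → (16.78,66.44) → (20.74,63.79) → (25.41,62.86) → (30.08,63.79) → (34.04,66.44) → (36.69,70.40) → (37.62,75.07). Closed: final G1 returns to the first vertex.

**Shape 2** — `<polyline>` open polyline, stroke `#ff00ff` → cut (S868, F652). Machine vertices: (25.80,89.76) → (283.43,41.00) → (109.80,126.40). Open path.

**Shape 3** — `<path>` line segment, stroke `#ff00ff` → cut (S868, F652). Machine vertices: (206.36,75.84) → (11.52,125.47). Open path.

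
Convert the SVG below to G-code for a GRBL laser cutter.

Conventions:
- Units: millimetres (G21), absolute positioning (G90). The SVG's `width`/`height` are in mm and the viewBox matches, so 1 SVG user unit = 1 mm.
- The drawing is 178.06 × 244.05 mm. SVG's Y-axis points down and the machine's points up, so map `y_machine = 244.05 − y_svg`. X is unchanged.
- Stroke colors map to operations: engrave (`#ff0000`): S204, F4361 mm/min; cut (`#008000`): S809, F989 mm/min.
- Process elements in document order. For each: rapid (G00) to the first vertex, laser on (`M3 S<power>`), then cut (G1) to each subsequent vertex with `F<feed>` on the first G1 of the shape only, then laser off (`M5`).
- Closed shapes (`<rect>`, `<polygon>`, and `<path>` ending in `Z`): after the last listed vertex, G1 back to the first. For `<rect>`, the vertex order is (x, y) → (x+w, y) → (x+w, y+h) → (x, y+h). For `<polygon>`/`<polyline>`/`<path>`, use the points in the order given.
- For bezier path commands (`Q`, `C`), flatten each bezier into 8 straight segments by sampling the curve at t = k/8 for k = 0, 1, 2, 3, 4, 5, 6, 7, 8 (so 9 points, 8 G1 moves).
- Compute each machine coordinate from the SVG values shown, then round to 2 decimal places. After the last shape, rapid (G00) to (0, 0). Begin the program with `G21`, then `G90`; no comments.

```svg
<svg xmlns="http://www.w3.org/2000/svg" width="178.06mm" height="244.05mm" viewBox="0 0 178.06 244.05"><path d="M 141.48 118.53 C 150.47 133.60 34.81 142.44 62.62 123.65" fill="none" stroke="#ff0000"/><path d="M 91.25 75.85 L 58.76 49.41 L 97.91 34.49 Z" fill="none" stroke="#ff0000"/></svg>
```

G21
G90
G00 X141.48 Y125.52
M3 S204
G1 X139.53 Y120.20 F4361
G1 X129.04 Y115.72
G1 X113.15 Y112.32
G1 X94.99 Y110.26
G1 X77.72 Y109.79
G1 X64.47 Y111.15
G1 X58.39 Y114.61
G1 X62.62 Y120.40
M5
G00 X91.25 Y168.20
M3 S204
G1 X58.76 Y194.64 F4361
G1 X97.91 Y209.56
G1 X91.25 Y168.20
M5
G00 X0.00 Y0.00

viewBox `0 0 178.06 244.05` with mm width/height → 1 unit = 1 mm. Flip: y_m = 244.05 − y_svg.

**Shape 1** — `<path>` cubic bezier, stroke `#ff0000` → engrave (S204, F4361). Control points (SVG): P0=(141.48,118.53), P1=(150.47,133.60), P2=(34.81,142.44), P3=(62.62,123.65); sampled at t=k/8. Machine vertices: (141.48,125.52) → (139.53,120.20) → (129.04,115.72) → (113.15,112.32) → (94.99,110.26) → (77.72,109.79) → (64.47,111.15) → (58.39,114.61) → (62.62,120.40). Open path.

**Shape 2** — `<path>` regular polygon, stroke `#ff0000` → engrave (S204, F4361). Machine vertices: (91.25,168.20) → (58.76,194.64) → (97.91,209.56) → (91.25,168.20). Closed: final G1 returns to the first vertex.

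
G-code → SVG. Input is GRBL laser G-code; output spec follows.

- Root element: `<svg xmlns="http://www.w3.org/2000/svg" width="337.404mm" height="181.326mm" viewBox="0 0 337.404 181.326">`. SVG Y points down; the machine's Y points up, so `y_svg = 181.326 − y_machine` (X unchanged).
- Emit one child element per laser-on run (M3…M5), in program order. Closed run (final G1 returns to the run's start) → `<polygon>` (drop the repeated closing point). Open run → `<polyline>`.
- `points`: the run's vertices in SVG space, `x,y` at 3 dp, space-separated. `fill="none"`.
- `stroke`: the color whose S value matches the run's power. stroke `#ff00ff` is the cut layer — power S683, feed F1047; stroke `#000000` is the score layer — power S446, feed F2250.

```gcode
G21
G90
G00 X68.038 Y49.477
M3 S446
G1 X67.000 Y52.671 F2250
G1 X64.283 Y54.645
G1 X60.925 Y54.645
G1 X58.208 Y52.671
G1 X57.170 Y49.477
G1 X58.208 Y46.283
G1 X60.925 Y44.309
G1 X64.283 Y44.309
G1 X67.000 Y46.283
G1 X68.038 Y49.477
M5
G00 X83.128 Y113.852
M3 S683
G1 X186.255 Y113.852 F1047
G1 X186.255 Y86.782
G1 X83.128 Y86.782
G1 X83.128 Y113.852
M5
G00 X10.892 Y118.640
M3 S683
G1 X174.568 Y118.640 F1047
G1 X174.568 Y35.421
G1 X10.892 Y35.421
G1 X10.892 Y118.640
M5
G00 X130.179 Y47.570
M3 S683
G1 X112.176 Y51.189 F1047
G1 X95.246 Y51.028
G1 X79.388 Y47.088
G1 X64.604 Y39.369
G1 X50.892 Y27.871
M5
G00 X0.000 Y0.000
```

y_svg = 181.326 − y_m.

[1] S446→`#000000` (score); closed run; points: 68.038,131.849 67.000,128.655 64.283,126.681 60.925,126.681 58.208,128.655 57.170,131.849 58.208,135.043 60.925,137.017 64.283,137.017 67.000,135.043

[2] S683→`#ff00ff` (cut); closed run; points: 83.128,67.474 186.255,67.474 186.255,94.544 83.128,94.544

[3] S683→`#ff00ff` (cut); closed run; points: 10.892,62.686 174.568,62.686 174.568,145.905 10.892,145.905

[4] S683→`#ff00ff` (cut); open run; points: 130.179,133.756 112.176,130.137 95.246,130.298 79.388,134.238 64.604,141.957 50.892,153.455

<svg xmlns="http://www.w3.org/2000/svg" width="337.404mm" height="181.326mm" viewBox="0 0 337.404 181.326">
  <polygon points="68.038,131.849 67.000,128.655 64.283,126.681 60.925,126.681 58.208,128.655 57.170,131.849 58.208,135.043 60.925,137.017 64.283,137.017 67.000,135.043" fill="none" stroke="#000000"/>
  <polygon points="83.128,67.474 186.255,67.474 186.255,94.544 83.128,94.544" fill="none" stroke="#ff00ff"/>
  <polygon points="10.892,62.686 174.568,62.686 174.568,145.905 10.892,145.905" fill="none" stroke="#ff00ff"/>
  <polyline points="130.179,133.756 112.176,130.137 95.246,130.298 79.388,134.238 64.604,141.957 50.892,153.455" fill="none" stroke="#ff00ff"/>
</svg>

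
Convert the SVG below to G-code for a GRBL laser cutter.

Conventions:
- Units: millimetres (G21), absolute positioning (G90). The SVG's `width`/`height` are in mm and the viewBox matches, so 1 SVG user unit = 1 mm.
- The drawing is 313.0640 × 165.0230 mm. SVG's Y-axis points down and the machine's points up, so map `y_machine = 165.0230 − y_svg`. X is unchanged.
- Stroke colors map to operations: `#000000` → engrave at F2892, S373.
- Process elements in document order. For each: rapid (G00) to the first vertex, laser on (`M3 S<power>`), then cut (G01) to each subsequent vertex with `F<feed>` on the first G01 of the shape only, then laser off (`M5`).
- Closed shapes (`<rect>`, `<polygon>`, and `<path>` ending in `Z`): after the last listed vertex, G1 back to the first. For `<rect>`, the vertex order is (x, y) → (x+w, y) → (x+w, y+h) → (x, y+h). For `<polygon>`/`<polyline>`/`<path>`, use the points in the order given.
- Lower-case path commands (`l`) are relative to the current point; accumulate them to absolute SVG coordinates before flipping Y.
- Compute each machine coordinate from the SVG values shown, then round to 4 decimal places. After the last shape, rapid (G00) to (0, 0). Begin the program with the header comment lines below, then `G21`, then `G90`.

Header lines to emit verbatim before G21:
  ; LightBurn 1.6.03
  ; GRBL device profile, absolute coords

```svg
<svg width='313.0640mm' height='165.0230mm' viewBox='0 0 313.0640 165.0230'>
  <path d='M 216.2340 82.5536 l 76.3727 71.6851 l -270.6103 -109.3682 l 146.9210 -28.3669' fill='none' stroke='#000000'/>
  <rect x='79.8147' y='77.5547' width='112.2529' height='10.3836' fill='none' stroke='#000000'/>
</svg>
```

; LightBurn 1.6.03
; GRBL device profile, absolute coords
G21
G90
G00 X216.2340 Y82.4694
M3 S373
G01 X292.6067 Y10.7843 F2892
G01 X21.9964 Y120.1525
G01 X168.9174 Y148.5194
M5
G00 X79.8147 Y87.4683
M3 S373
G01 X192.0676 Y87.4683 F2892
G01 X192.0676 Y77.0847
G01 X79.8147 Y77.0847
G01 X79.8147 Y87.4683
M5
G00 X0.0000 Y0.0000

viewBox `0 0 313.0640 165.0230` with mm width/height → 1 unit = 1 mm. Flip: y_m = 165.0230 − y_svg.

**Shape 1** — `<path>` open polyline, stroke `#000000` → engrave (S373, F2892). Machine vertices: (216.2340,82.4694) → (292.6067,10.7843) → (21.9964,120.1525) → (168.9174,148.5194). Open path.

**Shape 2** — `<rect>` rectangle, stroke `#000000` → engrave (S373, F2892). Machine vertices: (79.8147,87.4683) → (192.0676,87.4683) → (192.0676,77.0847) → (79.8147,77.0847) → (79.8147,87.4683). Closed: final G1 returns to the first vertex.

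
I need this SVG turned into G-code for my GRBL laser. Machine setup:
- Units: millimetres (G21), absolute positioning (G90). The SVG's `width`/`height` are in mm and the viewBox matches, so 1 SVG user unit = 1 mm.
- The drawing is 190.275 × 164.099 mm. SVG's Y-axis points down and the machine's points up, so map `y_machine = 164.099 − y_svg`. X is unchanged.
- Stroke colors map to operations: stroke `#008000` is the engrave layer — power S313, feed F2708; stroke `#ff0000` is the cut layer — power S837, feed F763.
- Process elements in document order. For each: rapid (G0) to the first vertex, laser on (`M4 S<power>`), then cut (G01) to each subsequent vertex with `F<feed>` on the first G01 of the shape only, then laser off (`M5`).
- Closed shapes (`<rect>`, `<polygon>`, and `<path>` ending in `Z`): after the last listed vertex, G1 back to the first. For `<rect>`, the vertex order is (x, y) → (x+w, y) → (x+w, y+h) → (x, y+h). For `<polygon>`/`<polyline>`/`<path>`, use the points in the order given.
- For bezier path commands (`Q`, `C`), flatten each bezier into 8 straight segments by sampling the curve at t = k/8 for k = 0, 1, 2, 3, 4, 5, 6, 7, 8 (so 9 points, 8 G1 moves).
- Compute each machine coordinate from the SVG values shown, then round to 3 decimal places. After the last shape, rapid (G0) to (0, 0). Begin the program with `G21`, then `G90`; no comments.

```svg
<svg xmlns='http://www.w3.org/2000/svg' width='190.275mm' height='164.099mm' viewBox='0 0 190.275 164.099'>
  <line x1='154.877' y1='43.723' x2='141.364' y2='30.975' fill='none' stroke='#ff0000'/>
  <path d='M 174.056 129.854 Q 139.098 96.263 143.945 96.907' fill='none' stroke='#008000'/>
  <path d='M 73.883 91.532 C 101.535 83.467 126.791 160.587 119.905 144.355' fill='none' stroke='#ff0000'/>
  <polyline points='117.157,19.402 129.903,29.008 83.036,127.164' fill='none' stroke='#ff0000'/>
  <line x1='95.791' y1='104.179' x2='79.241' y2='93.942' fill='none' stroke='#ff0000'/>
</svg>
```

G21
G90
G0 X154.877 Y120.376
M4 S837
G01 X141.364 Y133.124 F763
M5
G0 X174.056 Y34.245
M4 S313
G01 X165.938 Y42.108 F2708
G01 X159.065 Y48.901
G01 X153.435 Y54.624
G01 X149.049 Y59.277
G01 X145.907 Y62.861
G01 X144.009 Y65.374
G01 X143.355 Y66.818
G01 X143.945 Y67.192
M5
G0 X73.883 Y72.567
M4 S837
G01 X84.082 Y71.947 F763
G01 X93.708 Y65.433
G01 X102.412 Y55.118
G01 X109.846 Y43.093
G01 X115.660 Y31.451
G01 X119.508 Y22.284
G01 X121.039 Y17.684
G01 X119.905 Y19.744
M5
G0 X117.157 Y144.697
M4 S837
G01 X129.903 Y135.091 F763
G01 X83.036 Y36.935
M5
G0 X95.791 Y59.920
M4 S837
G01 X79.241 Y70.157 F763
M5
G0 X0.000 Y0.000

Since the viewBox matches the mm dimensions, user units are millimetres directly. The only transform is the Y-flip y_m = 164.099 − y_svg.

Shape 1 is a line segment drawn with `<line>`. Its stroke #ff0000 means cut at S837, F763. After flipping Y the toolpath is (154.877,120.376) → (141.364,133.124).

Shape 2 is a quadratic bezier drawn with `<path>`. Its stroke #008000 means engrave at S313, F2708. After flipping Y the toolpath is (174.056,34.245) → (165.938,42.108) → (159.065,48.901) → (153.435,54.624) → (149.049,59.277) → (145.907,62.861) → (144.009,65.374) → (143.355,66.818) → (143.945,67.192).

Shape 3 is a cubic bezier drawn with `<path>`. Its stroke #ff0000 means cut at S837, F763. After flipping Y the toolpath is (73.883,72.567) → (84.082,71.947) → (93.708,65.433) → (102.412,55.118) → (109.846,43.093) → (115.660,31.451) → (119.508,22.284) → (121.039,17.684) → (119.905,19.744).

Shape 4 is a open polyline drawn with `<polyline>`. Its stroke #ff0000 means cut at S837, F763. After flipping Y the toolpath is (117.157,144.697) → (129.903,135.091) → (83.036,36.935).

Shape 5 is a line segment drawn with `<line>`. Its stroke #ff0000 means cut at S837, F763. After flipping Y the toolpath is (95.791,59.920) → (79.241,70.157).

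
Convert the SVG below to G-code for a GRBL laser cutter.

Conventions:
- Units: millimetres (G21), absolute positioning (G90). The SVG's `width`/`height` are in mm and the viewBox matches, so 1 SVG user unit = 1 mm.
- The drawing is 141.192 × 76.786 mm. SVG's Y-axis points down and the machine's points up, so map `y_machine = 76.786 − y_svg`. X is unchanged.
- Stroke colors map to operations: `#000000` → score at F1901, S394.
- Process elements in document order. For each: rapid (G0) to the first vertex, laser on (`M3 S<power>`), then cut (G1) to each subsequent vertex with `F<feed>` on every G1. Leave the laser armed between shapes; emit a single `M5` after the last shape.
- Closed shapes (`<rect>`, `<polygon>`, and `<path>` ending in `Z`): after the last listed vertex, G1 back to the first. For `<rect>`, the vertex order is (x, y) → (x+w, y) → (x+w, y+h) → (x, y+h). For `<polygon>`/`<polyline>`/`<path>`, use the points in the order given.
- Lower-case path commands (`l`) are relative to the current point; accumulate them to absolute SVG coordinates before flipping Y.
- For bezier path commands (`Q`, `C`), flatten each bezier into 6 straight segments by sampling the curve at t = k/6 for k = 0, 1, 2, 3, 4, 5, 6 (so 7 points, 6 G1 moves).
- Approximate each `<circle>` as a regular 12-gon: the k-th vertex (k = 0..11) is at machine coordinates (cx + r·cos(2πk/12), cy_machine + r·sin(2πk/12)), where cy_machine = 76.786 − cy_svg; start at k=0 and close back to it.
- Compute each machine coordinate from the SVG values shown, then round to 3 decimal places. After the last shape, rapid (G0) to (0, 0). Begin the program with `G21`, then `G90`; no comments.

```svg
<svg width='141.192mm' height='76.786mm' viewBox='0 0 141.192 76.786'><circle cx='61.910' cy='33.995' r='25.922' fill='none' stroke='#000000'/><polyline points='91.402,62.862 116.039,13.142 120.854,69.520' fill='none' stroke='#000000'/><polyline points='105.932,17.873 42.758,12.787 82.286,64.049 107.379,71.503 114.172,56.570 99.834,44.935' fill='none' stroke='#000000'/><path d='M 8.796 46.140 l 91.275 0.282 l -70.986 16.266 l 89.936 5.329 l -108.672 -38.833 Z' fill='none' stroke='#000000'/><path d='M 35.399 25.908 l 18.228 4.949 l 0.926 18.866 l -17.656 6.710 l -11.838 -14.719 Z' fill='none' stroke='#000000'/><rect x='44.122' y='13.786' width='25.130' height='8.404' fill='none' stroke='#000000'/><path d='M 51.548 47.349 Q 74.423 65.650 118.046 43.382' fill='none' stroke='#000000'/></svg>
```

G21
G90
G0 X87.832 Y42.791
M3 S394
G1 X84.359 Y55.752 F1901
G1 X74.871 Y65.240 F1901
G1 X61.910 Y68.713 F1901
G1 X48.949 Y65.240 F1901
G1 X39.461 Y55.752 F1901
G1 X35.988 Y42.791 F1901
G1 X39.461 Y29.830 F1901
G1 X48.949 Y20.342 F1901
G1 X61.910 Y16.869 F1901
G1 X74.871 Y20.342 F1901
G1 X84.359 Y29.830 F1901
G1 X87.832 Y42.791 F1901
G0 X91.402 Y13.924
M3 S394
G1 X116.039 Y63.644 F1901
G1 X120.854 Y7.266 F1901
G0 X105.932 Y58.913
M3 S394
G1 X42.758 Y63.999 F1901
G1 X82.286 Y12.737 F1901
G1 X107.379 Y5.283 F1901
G1 X114.172 Y20.216 F1901
G1 X99.834 Y31.851 F1901
G0 X8.796 Y30.646
M3 S394
G1 X100.071 Y30.364 F1901
G1 X29.085 Y14.098 F1901
G1 X119.021 Y8.769 F1901
G1 X10.349 Y47.602 F1901
G1 X8.796 Y30.646 F1901
G0 X35.399 Y50.878
M3 S394
G1 X53.627 Y45.929 F1901
G1 X54.553 Y27.063 F1901
G1 X36.897 Y20.353 F1901
G1 X25.059 Y35.072 F1901
G1 X35.399 Y50.878 F1901
G0 X44.122 Y63.000
M3 S394
G1 X69.252 Y63.000 F1901
G1 X69.252 Y54.596 F1901
G1 X44.122 Y54.596 F1901
G1 X44.122 Y63.000 F1901
G0 X51.548 Y29.437
M3 S394
G1 X59.749 Y24.464 F1901
G1 X69.103 Y21.744 F1901
G1 X79.610 Y21.278 F1901
G1 X91.269 Y23.066 F1901
G1 X104.081 Y27.108 F1901
G1 X118.046 Y33.404 F1901
M5
G0 X0.000 Y0.000

viewBox `0 0 141.192 76.786` with mm width/height → 1 unit = 1 mm. Flip: y_m = 76.786 − y_svg.

**Shape 1** — `<circle>` circle, stroke `#000000` → score (S394, F1901). Machine vertices: (87.832,42.791) → (84.359,55.752) → (74.871,65.240) → (61.910,68.713) → (48.949,65.240) → (39.461,55.752) → (35.988,42.791) → (39.461,29.830) → (48.949,20.342) → (61.910,16.869) → (74.871,20.342) → (84.359,29.830) → (87.832,42.791). Closed: final G1 returns to the first vertex.

**Shape 2** — `<polyline>` open polyline, stroke `#000000` → score (S394, F1901). Machine vertices: (91.402,13.924) → (116.039,63.644) → (120.854,7.266). Open path.

**Shape 3** — `<polyline>` open polyline, stroke `#000000` → score (S394, F1901). Machine vertices: (105.932,58.913) → (42.758,63.999) → (82.286,12.737) → (107.379,5.283) → (114.172,20.216) → (99.834,31.851). Open path.

**Shape 4** — `<path>` closed polygon, stroke `#000000` → score (S394, F1901). Machine vertices: (8.796,30.646) → (100.071,30.364) → (29.085,14.098) → (119.021,8.769) → (10.349,47.602) → (8.796,30.646). Closed: final G1 returns to the first vertex.

**Shape 5** — `<path>` regular polygon, stroke `#000000` → score (S394, F1901). Machine vertices: (35.399,50.878) → (53.627,45.929) → (54.553,27.063) → (36.897,20.353) → (25.059,35.072) → (35.399,50.878). Closed: final G1 returns to the first vertex.

**Shape 6** — `<rect>` rectangle, stroke `#000000` → score (S394, F1901). Machine vertices: (44.122,63.000) → (69.252,63.000) → (69.252,54.596) → (44.122,54.596) → (44.122,63.000). Closed: final G1 returns to the first vertex.

**Shape 7** — `<path>` quadratic bezier, stroke `#000000` → score (S394, F1901). Control points (SVG): P0=(51.548,47.349), P1=(74.423,65.650), P2=(118.046,43.382); sampled at t=k/6. Machine vertices: (51.548,29.437) → (59.749,24.464) → (69.103,21.744) → (79.610,21.278) → (91.269,23.066) → (104.081,27.108) → (118.046,33.404). Open path.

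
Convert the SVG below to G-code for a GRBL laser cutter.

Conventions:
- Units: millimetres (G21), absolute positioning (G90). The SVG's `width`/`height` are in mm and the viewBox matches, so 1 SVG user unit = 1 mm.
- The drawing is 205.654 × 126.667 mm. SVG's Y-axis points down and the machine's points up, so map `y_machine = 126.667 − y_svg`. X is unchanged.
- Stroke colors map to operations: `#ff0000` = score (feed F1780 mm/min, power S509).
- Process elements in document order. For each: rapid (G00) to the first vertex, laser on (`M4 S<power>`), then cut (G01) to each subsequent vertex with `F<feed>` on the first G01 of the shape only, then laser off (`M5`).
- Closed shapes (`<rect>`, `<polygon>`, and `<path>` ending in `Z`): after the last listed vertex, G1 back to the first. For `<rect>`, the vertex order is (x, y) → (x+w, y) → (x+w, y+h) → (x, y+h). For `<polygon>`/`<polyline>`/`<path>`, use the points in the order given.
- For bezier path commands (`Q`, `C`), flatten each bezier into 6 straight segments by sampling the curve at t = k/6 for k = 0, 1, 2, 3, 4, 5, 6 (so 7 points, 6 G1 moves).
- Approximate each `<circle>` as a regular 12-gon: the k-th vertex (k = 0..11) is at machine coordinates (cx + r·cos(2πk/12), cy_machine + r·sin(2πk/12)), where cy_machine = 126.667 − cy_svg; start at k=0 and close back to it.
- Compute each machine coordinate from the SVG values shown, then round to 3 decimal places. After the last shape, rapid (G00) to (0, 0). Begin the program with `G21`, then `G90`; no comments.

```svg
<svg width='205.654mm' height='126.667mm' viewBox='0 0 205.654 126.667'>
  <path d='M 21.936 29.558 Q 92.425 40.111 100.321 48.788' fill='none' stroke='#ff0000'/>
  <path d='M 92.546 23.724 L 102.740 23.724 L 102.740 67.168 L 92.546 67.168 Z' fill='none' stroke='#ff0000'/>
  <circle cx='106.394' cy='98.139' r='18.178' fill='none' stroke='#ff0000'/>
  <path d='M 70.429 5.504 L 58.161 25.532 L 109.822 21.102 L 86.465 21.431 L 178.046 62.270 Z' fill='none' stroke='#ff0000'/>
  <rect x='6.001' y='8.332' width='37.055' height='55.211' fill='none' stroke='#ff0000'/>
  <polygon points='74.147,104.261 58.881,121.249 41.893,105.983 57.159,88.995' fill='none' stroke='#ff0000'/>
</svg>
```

G21
G90
G00 X21.936 Y97.109
M4 S509
G01 X43.694 Y93.643 F1780
G01 X61.974 Y90.282
G01 X76.777 Y87.025
G01 X88.102 Y83.872
G01 X95.950 Y80.823
G01 X100.321 Y77.879
M5
G00 X92.546 Y102.943
M4 S509
G01 X102.740 Y102.943 F1780
G01 X102.740 Y59.499
G01 X92.546 Y59.499
G01 X92.546 Y102.943
M5
G00 X124.572 Y28.528
M4 S509
G01 X122.137 Y37.617 F1780
G01 X115.483 Y44.271
G01 X106.394 Y46.706
G01 X97.305 Y44.271
G01 X90.651 Y37.617
G01 X88.216 Y28.528
G01 X90.651 Y19.439
G01 X97.305 Y12.785
G01 X106.394 Y10.350
G01 X115.483 Y12.785
G01 X122.137 Y19.439
G01 X124.572 Y28.528
M5
G00 X70.429 Y121.163
M4 S509
G01 X58.161 Y101.135 F1780
G01 X109.822 Y105.565
G01 X86.465 Y105.236
G01 X178.046 Y64.397
G01 X70.429 Y121.163
M5
G00 X6.001 Y118.335
M4 S509
G01 X43.056 Y118.335 F1780
G01 X43.056 Y63.124
G01 X6.001 Y63.124
G01 X6.001 Y118.335
M5
G00 X74.147 Y22.406
M4 S509
G01 X58.881 Y5.418 F1780
G01 X41.893 Y20.684
G01 X57.159 Y37.672
G01 X74.147 Y22.406
M5
G00 X0.000 Y0.000

viewBox `0 0 205.654 126.667` with mm width/height → 1 unit = 1 mm. Flip: y_m = 126.667 − y_svg.

**Shape 1** — `<path>` quadratic bezier, stroke `#ff0000` → score (S509, F1780). Control points (SVG): P0=(21.936,29.558), P1=(92.425,40.111), P2=(100.321,48.788); sampled at t=k/6. Machine vertices: (21.936,97.109) → (43.694,93.643) → (61.974,90.282) → (76.777,87.025) → (88.102,83.872) → (95.950,80.823) → (100.321,77.879). Open path.

**Shape 2** — `<path>` rectangle, stroke `#ff0000` → score (S509, F1780). Machine vertices: (92.546,102.943) → (102.740,102.943) → (102.740,59.499) → (92.546,59.499) → (92.546,102.943). Closed: final G1 returns to the first vertex.

**Shape 3** — `<circle>` circle, stroke `#ff0000` → score (S509, F1780). Machine vertices: (124.572,28.528) → (122.137,37.617) → (115.483,44.271) → (106.394,46.706) → (97.305,44.271) → (90.651,37.617) → (88.216,28.528) → (90.651,19.439) → (97.305,12.785) → (106.394,10.350) → (115.483,12.785) → (122.137,19.439) → (124.572,28.528). Closed: final G1 returns to the first vertex.

**Shape 4** — `<path>` closed polygon, stroke `#ff0000` → score (S509, F1780). Machine vertices: (70.429,121.163) → (58.161,101.135) → (109.822,105.565) → (86.465,105.236) → (178.046,64.397) → (70.429,121.163). Closed: final G1 returns to the first vertex.

**Shape 5** — `<rect>` rectangle, stroke `#ff0000` → score (S509, F1780). Machine vertices: (6.001,118.335) → (43.056,118.335) → (43.056,63.124) → (6.001,63.124) → (6.001,118.335). Closed: final G1 returns to the first vertex.

**Shape 6** — `<polygon>` regular polygon, stroke `#ff0000` → score (S509, F1780). Machine vertices: (74.147,22.406) → (58.881,5.418) → (41.893,20.684) → (57.159,37.672) → (74.147,22.406). Closed: final G1 returns to the first vertex.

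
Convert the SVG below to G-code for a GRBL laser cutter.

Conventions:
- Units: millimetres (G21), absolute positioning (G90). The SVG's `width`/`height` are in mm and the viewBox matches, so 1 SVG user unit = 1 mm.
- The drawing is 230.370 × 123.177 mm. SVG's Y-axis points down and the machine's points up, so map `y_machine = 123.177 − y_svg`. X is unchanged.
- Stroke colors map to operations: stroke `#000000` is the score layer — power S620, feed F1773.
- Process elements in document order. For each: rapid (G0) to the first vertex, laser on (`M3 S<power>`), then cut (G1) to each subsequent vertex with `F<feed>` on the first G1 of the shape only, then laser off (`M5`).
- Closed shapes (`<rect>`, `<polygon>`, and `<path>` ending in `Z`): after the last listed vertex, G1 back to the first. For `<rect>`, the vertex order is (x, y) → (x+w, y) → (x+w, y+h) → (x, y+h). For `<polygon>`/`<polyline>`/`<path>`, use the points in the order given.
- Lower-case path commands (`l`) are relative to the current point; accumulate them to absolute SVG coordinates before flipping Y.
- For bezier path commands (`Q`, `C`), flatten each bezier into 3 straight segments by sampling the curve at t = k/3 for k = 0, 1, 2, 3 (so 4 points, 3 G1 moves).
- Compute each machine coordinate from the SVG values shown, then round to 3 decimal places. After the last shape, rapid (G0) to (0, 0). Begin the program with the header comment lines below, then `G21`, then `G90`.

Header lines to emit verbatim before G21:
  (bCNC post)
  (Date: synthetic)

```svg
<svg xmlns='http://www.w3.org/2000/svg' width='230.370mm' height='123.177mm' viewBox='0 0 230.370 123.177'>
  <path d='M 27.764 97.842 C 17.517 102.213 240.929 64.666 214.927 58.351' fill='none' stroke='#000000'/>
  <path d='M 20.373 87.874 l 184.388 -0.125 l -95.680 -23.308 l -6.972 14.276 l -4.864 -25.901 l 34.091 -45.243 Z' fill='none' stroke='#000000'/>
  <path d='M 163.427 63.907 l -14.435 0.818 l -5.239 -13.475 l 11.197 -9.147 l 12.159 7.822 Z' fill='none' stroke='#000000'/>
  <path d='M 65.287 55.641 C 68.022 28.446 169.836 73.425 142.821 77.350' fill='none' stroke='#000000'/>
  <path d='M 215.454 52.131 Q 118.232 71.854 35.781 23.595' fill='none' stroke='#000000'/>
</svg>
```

1 u = 1 mm; y_m = 123.177 − y.

[1] `<path>` cubic bezier, #000000→score S620 F1773: (27.764,25.335) → (77.512,32.227) → (175.683,50.810) → (214.927,64.826)

[2] `<path>` closed polygon, #000000→score S620 F1773: (20.373,35.303) → (204.761,35.428) → (109.081,58.736) → (102.109,44.460) → (97.245,70.361) → (131.336,115.604) → (20.373,35.303) (closed)

[3] `<path>` regular polygon, #000000→score S620 F1773: (163.427,59.270) → (148.992,58.452) → (143.753,71.927) → (154.950,81.074) → (167.109,73.252) → (163.427,59.270) (closed)

[4] `<path>` cubic bezier, #000000→score S620 F1773: (65.287,67.536) → (92.607,74.867) → (135.334,59.243) → (142.821,45.827)

[5] `<path>` quadratic bezier, #000000→score S620 F1773: (215.454,71.046) → (152.281,65.451) → (92.390,74.963) → (35.781,99.582)

(bCNC post)
(Date: synthetic)
G21
G90
G0 X27.764 Y25.335
M3 S620
G1 X77.512 Y32.227 F1773
G1 X175.683 Y50.810
G1 X214.927 Y64.826
M5
G0 X20.373 Y35.303
M3 S620
G1 X204.761 Y35.428 F1773
G1 X109.081 Y58.736
G1 X102.109 Y44.460
G1 X97.245 Y70.361
G1 X131.336 Y115.604
G1 X20.373 Y35.303
M5
G0 X163.427 Y59.270
M3 S620
G1 X148.992 Y58.452 F1773
G1 X143.753 Y71.927
G1 X154.950 Y81.074
G1 X167.109 Y73.252
G1 X163.427 Y59.270
M5
G0 X65.287 Y67.536
M3 S620
G1 X92.607 Y74.867 F1773
G1 X135.334 Y59.243
G1 X142.821 Y45.827
M5
G0 X215.454 Y71.046
M3 S620
G1 X152.281 Y65.451 F1773
G1 X92.390 Y74.963
G1 X35.781 Y99.582
M5
G0 X0.000 Y0.000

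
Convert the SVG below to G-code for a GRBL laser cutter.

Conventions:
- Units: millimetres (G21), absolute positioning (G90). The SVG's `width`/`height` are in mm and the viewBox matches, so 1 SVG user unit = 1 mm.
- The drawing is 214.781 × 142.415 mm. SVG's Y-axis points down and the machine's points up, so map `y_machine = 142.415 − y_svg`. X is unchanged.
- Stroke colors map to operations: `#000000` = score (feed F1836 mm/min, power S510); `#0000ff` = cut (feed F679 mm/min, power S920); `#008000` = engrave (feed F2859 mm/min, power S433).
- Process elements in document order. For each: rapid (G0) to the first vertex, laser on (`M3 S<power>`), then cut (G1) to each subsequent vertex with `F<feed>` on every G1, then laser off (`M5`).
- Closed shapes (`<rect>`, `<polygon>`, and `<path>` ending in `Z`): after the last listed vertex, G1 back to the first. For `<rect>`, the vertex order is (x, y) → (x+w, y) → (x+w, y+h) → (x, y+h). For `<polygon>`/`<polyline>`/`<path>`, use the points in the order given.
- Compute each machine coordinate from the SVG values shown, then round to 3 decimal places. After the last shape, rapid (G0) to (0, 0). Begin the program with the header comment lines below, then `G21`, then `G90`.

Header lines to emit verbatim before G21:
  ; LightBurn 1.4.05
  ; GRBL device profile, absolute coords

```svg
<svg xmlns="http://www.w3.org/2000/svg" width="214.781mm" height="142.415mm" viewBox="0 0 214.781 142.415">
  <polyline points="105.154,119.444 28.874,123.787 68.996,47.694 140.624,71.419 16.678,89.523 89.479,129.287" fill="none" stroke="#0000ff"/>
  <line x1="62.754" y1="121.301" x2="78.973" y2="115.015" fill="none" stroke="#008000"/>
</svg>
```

viewBox `0 0 214.781 142.415` with mm width/height → 1 unit = 1 mm. Flip: y_m = 142.415 − y_svg.

**Shape 1** — `<polyline>` open polyline, stroke `#0000ff` → cut (S920, F679). Machine vertices: (105.154,22.971) → (28.874,18.628) → (68.996,94.721) → (140.624,70.996) → (16.678,52.892) → (89.479,13.128). Open path.

**Shape 2** — `<line>` line segment, stroke `#008000` → engrave (S433, F2859). Machine vertices: (62.754,21.114) → (78.973,27.400). Open path.

; LightBurn 1.4.05
; GRBL device profile, absolute coords
G21
G90
G0 X105.154 Y22.971
M3 S920
G1 X28.874 Y18.628 F679
G1 X68.996 Y94.721 F679
G1 X140.624 Y70.996 F679
G1 X16.678 Y52.892 F679
G1 X89.479 Y13.128 F679
M5
G0 X62.754 Y21.114
M3 S433
G1 X78.973 Y27.400 F2859
M5
G0 X0.000 Y0.000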